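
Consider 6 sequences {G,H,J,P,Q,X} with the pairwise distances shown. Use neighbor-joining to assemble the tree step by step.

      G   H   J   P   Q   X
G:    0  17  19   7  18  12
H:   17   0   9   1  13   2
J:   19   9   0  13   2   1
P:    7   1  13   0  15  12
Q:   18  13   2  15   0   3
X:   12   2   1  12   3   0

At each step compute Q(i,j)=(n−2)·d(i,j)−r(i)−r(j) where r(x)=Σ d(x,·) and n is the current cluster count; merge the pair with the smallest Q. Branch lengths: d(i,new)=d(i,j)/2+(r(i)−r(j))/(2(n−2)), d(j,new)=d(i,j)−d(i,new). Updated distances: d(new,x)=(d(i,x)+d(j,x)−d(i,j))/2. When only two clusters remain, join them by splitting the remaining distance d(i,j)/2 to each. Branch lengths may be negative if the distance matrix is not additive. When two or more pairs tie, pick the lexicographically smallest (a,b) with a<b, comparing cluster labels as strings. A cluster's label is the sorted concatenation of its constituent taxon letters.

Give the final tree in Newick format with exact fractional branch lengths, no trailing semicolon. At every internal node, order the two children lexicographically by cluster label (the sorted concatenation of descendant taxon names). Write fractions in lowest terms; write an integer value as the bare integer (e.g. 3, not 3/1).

iteration 1: select G,P (d=7, Q=-93); attach at lengths (53/8, 3/8); label the merged cluster GP
  updated: d(GP,H)=11/2, d(GP,J)=25/2, d(GP,Q)=13, d(GP,X)=17/2
iteration 2: select GP,H (d=11/2, Q=-105/2); attach at lengths (53/12, 13/12); label the merged cluster GHP
  updated: d(GHP,J)=8, d(GHP,Q)=41/4, d(GHP,X)=5/2
iteration 3: select GHP,X (d=5/2, Q=-89/4); attach at lengths (77/16, -37/16); label the merged cluster GHPX
  updated: d(GHPX,J)=13/4, d(GHPX,Q)=43/8
iteration 4: select GHPX,J (d=13/4, Q=-85/8); attach at lengths (53/16, -1/16); label the merged cluster GHJPX
  updated: d(GHJPX,Q)=33/16
iteration 5: select GHJPX,Q (d=33/16); attach at lengths (33/32, 33/32); label the merged cluster GHJPQX
final tree: (((((G:53/8,P:3/8):53/12,H:13/12):77/16,X:-37/16):53/16,J:-1/16):33/32,Q:33/32)
total length: 325/16

(((((G:53/8,P:3/8):53/12,H:13/12):77/16,X:-37/16):53/16,J:-1/16):33/32,Q:33/32)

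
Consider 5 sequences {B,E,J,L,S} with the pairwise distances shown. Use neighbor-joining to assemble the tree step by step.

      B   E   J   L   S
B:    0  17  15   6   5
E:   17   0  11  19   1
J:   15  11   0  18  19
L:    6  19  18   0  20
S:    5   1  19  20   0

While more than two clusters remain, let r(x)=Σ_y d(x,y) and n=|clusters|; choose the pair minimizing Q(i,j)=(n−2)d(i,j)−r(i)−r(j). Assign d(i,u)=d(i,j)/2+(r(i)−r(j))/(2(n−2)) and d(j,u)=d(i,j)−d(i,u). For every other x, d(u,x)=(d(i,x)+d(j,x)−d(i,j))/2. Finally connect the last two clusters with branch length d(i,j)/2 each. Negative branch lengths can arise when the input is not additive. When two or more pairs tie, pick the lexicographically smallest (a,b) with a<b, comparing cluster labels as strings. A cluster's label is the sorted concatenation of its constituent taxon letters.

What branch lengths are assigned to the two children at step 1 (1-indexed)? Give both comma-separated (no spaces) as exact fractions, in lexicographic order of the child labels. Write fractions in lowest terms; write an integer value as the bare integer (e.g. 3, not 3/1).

1. join E+S (d=1, Q=-90) ⇒ ES; edges |E|=1, |S|=0
  updated: d(B,ES)=21/2, d(ES,J)=29/2, d(ES,L)=19
2. join B+L (d=6, Q=-125/2) ⇒ BL; edges |B|=1/8, |L|=47/8
  updated: d(BL,ES)=47/4, d(BL,J)=27/2
3. join BL+ES (d=47/4, Q=-159/4) ⇒ BELS; edges |BL|=43/8, |ES|=51/8
  updated: d(BELS,J)=65/8
4. join BELS+J (d=65/8) ⇒ BEJLS; edges |BELS|=65/16, |J|=65/16
final tree: (((B:1/8,L:47/8):43/8,(E:1,S:0):51/8):65/16,J:65/16)
total length: 215/8

1,0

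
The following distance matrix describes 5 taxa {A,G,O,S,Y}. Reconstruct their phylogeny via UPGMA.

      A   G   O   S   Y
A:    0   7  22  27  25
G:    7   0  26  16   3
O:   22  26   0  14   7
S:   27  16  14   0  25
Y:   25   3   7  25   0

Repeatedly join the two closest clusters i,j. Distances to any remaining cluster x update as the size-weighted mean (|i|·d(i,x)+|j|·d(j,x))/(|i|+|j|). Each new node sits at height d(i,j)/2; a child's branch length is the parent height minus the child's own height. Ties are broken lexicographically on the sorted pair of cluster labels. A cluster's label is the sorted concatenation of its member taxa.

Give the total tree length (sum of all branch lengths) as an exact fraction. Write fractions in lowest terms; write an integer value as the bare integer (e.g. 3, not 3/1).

iteration 1: select G,Y (d=3); attach at lengths (3/2, 3/2); label the merged cluster GY
  updated: d(A,GY)=16, d(GY,O)=33/2, d(GY,S)=41/2
iteration 2: select O,S (d=14); attach at lengths (7, 7); label the merged cluster OS
  updated: d(A,OS)=49/2, d(GY,OS)=37/2
iteration 3: select A,GY (d=16); attach at lengths (8, 13/2); label the merged cluster AGY
  updated: d(AGY,OS)=41/2
iteration 4: select AGY,OS (d=41/2); attach at lengths (9/4, 13/4); label the merged cluster AGOSY
final tree: ((A:8,(G:3/2,Y:3/2):13/2):9/4,(O:7,S:7):13/4)
total length: 37

37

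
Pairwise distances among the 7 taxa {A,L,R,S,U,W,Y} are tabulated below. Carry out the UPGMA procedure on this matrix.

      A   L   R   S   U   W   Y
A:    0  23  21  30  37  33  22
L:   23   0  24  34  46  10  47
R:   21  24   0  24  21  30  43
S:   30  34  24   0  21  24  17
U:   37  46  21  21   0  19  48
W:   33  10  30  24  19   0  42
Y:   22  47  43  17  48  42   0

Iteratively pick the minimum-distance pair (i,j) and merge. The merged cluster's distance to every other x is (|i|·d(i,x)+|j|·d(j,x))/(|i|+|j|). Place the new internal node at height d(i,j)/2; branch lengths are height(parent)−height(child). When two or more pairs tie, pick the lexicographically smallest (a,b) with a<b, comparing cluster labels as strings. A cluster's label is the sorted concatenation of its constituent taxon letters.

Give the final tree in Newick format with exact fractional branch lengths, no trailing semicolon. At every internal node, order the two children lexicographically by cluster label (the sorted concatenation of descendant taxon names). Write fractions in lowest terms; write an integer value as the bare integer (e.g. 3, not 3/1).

((((A:21/2,R:21/2):13/4,(L:5,W:5):35/4):13/8,U:123/8):11/8,(S:17/2,Y:17/2):33/4)

iteration 1: select L,W (d=10); attach at lengths (5, 5); label the merged cluster LW
  updated: d(A,LW)=28, d(LW,R)=27, d(LW,S)=29, d(LW,U)=65/2, d(LW,Y)=89/2
iteration 2: select S,Y (d=17); attach at lengths (17/2, 17/2); label the merged cluster SY
  updated: d(A,SY)=26, d(LW,SY)=147/4, d(R,SY)=67/2, d(SY,U)=69/2
iteration 3: select A,R (d=21); attach at lengths (21/2, 21/2); label the merged cluster AR
  updated: d(AR,LW)=55/2, d(AR,SY)=119/4, d(AR,U)=29
iteration 4: select AR,LW (d=55/2); attach at lengths (13/4, 35/4); label the merged cluster ALRW
  updated: d(ALRW,SY)=133/4, d(ALRW,U)=123/4
iteration 5: select ALRW,U (d=123/4); attach at lengths (13/8, 123/8); label the merged cluster ALRUW
  updated: d(ALRUW,SY)=67/2
iteration 6: select ALRUW,SY (d=67/2); attach at lengths (11/8, 33/4); label the merged cluster ALRSUWY
final tree: ((((A:21/2,R:21/2):13/4,(L:5,W:5):35/4):13/8,U:123/8):11/8,(S:17/2,Y:17/2):33/4)
total length: 693/8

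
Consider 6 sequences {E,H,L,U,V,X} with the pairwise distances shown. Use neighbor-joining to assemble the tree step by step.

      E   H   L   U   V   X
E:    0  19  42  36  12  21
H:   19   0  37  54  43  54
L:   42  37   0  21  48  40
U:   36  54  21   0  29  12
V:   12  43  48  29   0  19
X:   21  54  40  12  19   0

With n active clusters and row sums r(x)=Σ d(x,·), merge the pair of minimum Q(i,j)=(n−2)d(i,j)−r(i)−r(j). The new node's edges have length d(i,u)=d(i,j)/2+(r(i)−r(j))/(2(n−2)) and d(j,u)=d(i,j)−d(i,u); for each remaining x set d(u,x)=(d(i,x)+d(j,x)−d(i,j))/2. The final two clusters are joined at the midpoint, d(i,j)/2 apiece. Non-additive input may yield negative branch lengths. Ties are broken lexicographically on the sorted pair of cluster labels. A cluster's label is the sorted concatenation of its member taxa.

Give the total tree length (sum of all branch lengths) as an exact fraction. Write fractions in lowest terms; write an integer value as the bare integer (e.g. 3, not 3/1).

1297/16

step 1: merge (E,H) at d=19, Q=-261; branch lengths E→-1/8, H→153/8; new cluster EH
  updated: d(EH,L)=30, d(EH,U)=71/2, d(EH,V)=18, d(EH,X)=28
step 2: merge (L,U) at d=21, Q=-347/2; branch lengths L→209/12, U→43/12; new cluster LU
  updated: d(EH,LU)=89/4, d(LU,V)=28, d(LU,X)=31/2
step 3: merge (EH,V) at d=18, Q=-389/4; branch lengths EH→157/16, V→131/16; new cluster EHV
  updated: d(EHV,LU)=129/8, d(EHV,X)=29/2
step 4: merge (EHV,LU) at d=129/8, Q=-369/8; branch lengths EHV→121/16, LU→137/16; new cluster EHLUV
  updated: d(EHLUV,X)=111/16
step 5: merge (EHLUV,X) at d=111/16; branch lengths EHLUV→111/32, X→111/32; new cluster EHLUVX
final tree: ((((E:-1/8,H:153/8):157/16,V:131/16):121/16,(L:209/12,U:43/12):137/16):111/32,X:111/32)
total length: 1297/16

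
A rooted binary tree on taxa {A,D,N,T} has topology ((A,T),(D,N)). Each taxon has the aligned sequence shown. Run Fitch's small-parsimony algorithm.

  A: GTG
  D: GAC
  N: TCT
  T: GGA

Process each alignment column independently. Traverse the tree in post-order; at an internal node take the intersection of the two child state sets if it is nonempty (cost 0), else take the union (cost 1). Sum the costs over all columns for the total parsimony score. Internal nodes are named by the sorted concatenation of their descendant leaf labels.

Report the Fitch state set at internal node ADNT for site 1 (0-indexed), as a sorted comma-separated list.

AT@0: {G} ∩ {G} = {G} (intersection, +0)
DN@0: {G} ∪ {T} = {G,T} (union, +1)
ADNT@0: {G} ∩ {G,T} = {G} (intersection, +0)
AT@1: {T} ∪ {G} = {G,T} (union, +1)
DN@1: {A} ∪ {C} = {A,C} (union, +1)
ADNT@1: {G,T} ∪ {A,C} = {A,C,G,T} (union, +1)
AT@2: {G} ∪ {A} = {A,G} (union, +1)
DN@2: {C} ∪ {T} = {C,T} (union, +1)
ADNT@2: {A,G} ∪ {C,T} = {A,C,G,T} (union, +1)
per-site changes: [1, 3, 3]; total = 7

A,C,G,T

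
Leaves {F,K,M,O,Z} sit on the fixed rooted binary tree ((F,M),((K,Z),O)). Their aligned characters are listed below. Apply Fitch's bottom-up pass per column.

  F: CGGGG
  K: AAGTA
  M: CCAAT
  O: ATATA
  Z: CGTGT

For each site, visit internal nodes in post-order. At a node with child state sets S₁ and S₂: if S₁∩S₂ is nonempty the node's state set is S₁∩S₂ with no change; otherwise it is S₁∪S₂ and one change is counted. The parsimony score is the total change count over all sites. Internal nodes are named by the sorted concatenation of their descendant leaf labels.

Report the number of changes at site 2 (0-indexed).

site 0, node FM: F={C} ∩ M={C} → {C} (+0)
site 0, node KZ: K={A} ∪ Z={C} → {A,C} (+1)
site 0, node KOZ: KZ={A,C} ∩ O={A} → {A} (+0)
site 0, node FKMOZ: FM={C} ∪ KOZ={A} → {A,C} (+1)
site 1, node FM: F={G} ∪ M={C} → {C,G} (+1)
site 1, node KZ: K={A} ∪ Z={G} → {A,G} (+1)
site 1, node KOZ: KZ={A,G} ∪ O={T} → {A,G,T} (+1)
site 1, node FKMOZ: FM={C,G} ∩ KOZ={A,G,T} → {G} (+0)
site 2, node FM: F={G} ∪ M={A} → {A,G} (+1)
site 2, node KZ: K={G} ∪ Z={T} → {G,T} (+1)
site 2, node KOZ: KZ={G,T} ∪ O={A} → {A,G,T} (+1)
site 2, node FKMOZ: FM={A,G} ∩ KOZ={A,G,T} → {A,G} (+0)
site 3, node FM: F={G} ∪ M={A} → {A,G} (+1)
site 3, node KZ: K={T} ∪ Z={G} → {G,T} (+1)
site 3, node KOZ: KZ={G,T} ∩ O={T} → {T} (+0)
site 3, node FKMOZ: FM={A,G} ∪ KOZ={T} → {A,G,T} (+1)
site 4, node FM: F={G} ∪ M={T} → {G,T} (+1)
site 4, node KZ: K={A} ∪ Z={T} → {A,T} (+1)
site 4, node KOZ: KZ={A,T} ∩ O={A} → {A} (+0)
site 4, node FKMOZ: FM={G,T} ∪ KOZ={A} → {A,G,T} (+1)
per-site changes: [2, 3, 3, 3, 3]; total = 14

3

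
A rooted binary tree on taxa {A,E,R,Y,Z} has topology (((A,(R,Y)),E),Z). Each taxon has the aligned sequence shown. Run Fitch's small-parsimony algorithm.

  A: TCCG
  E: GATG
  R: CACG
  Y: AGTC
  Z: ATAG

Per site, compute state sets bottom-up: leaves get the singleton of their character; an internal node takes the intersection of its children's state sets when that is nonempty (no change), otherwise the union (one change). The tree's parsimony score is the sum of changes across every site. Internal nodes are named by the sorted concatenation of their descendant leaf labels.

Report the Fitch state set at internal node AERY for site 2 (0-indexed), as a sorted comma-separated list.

site 0, node RY: R={C} ∪ Y={A} → {A,C} (+1)
site 0, node ARY: A={T} ∪ RY={A,C} → {A,C,T} (+1)
site 0, node AERY: ARY={A,C,T} ∪ E={G} → {A,C,G,T} (+1)
site 0, node AERYZ: AERY={A,C,G,T} ∩ Z={A} → {A} (+0)
site 1, node RY: R={A} ∪ Y={G} → {A,G} (+1)
site 1, node ARY: A={C} ∪ RY={A,G} → {A,C,G} (+1)
site 1, node AERY: ARY={A,C,G} ∩ E={A} → {A} (+0)
site 1, node AERYZ: AERY={A} ∪ Z={T} → {A,T} (+1)
site 2, node RY: R={C} ∪ Y={T} → {C,T} (+1)
site 2, node ARY: A={C} ∩ RY={C,T} → {C} (+0)
site 2, node AERY: ARY={C} ∪ E={T} → {C,T} (+1)
site 2, node AERYZ: AERY={C,T} ∪ Z={A} → {A,C,T} (+1)
site 3, node RY: R={G} ∪ Y={C} → {C,G} (+1)
site 3, node ARY: A={G} ∩ RY={C,G} → {G} (+0)
site 3, node AERY: ARY={G} ∩ E={G} → {G} (+0)
site 3, node AERYZ: AERY={G} ∩ Z={G} → {G} (+0)
per-site changes: [3, 3, 3, 1]; total = 10

C,T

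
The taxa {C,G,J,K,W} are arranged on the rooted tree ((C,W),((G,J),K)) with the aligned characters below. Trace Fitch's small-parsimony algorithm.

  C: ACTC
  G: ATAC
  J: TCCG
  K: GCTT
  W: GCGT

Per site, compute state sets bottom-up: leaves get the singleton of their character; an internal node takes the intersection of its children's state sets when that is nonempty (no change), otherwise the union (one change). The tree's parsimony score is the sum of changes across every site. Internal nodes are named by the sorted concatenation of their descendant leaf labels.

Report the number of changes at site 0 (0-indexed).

3

[col 0] CW: children C:{A}, W:{G} ∪→ {A,G}; cost 1
[col 0] GJ: children G:{A}, J:{T} ∪→ {A,T}; cost 1
[col 0] GJK: children GJ:{A,T}, K:{G} ∪→ {A,G,T}; cost 1
[col 0] CGJKW: children CW:{A,G}, GJK:{A,G,T} ∩→ {A,G}; cost 0
[col 1] CW: children C:{C}, W:{C} ∩→ {C}; cost 0
[col 1] GJ: children G:{T}, J:{C} ∪→ {C,T}; cost 1
[col 1] GJK: children GJ:{C,T}, K:{C} ∩→ {C}; cost 0
[col 1] CGJKW: children CW:{C}, GJK:{C} ∩→ {C}; cost 0
[col 2] CW: children C:{T}, W:{G} ∪→ {G,T}; cost 1
[col 2] GJ: children G:{A}, J:{C} ∪→ {A,C}; cost 1
[col 2] GJK: children GJ:{A,C}, K:{T} ∪→ {A,C,T}; cost 1
[col 2] CGJKW: children CW:{G,T}, GJK:{A,C,T} ∩→ {T}; cost 0
[col 3] CW: children C:{C}, W:{T} ∪→ {C,T}; cost 1
[col 3] GJ: children G:{C}, J:{G} ∪→ {C,G}; cost 1
[col 3] GJK: children GJ:{C,G}, K:{T} ∪→ {C,G,T}; cost 1
[col 3] CGJKW: children CW:{C,T}, GJK:{C,G,T} ∩→ {C,T}; cost 0
per-site changes: [3, 1, 3, 3]; total = 10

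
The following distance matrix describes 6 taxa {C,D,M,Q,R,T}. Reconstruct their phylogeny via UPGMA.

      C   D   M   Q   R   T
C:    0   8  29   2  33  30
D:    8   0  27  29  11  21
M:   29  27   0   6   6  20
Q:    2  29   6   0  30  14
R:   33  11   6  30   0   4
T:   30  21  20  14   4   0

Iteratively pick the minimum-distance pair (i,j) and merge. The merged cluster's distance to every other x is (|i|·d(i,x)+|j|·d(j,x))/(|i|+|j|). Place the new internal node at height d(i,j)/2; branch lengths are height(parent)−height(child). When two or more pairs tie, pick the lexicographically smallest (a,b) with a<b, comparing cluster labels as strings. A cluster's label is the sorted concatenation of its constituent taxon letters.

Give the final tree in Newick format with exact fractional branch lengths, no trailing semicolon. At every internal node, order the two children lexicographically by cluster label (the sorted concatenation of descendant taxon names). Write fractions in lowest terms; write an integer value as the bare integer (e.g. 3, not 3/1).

iteration 1: select C,Q (d=2); attach at lengths (1, 1); label the merged cluster CQ
  updated: d(CQ,D)=37/2, d(CQ,M)=35/2, d(CQ,R)=63/2, d(CQ,T)=22
iteration 2: select R,T (d=4); attach at lengths (2, 2); label the merged cluster RT
  updated: d(CQ,RT)=107/4, d(D,RT)=16, d(M,RT)=13
iteration 3: select M,RT (d=13); attach at lengths (13/2, 9/2); label the merged cluster MRT
  updated: d(CQ,MRT)=71/3, d(D,MRT)=59/3
iteration 4: select CQ,D (d=37/2); attach at lengths (33/4, 37/4); label the merged cluster CDQ
  updated: d(CDQ,MRT)=67/3
iteration 5: select CDQ,MRT (d=67/3); attach at lengths (23/12, 14/3); label the merged cluster CDMQRT
final tree: (((C:1,Q:1):33/4,D:37/4):23/12,(M:13/2,(R:2,T:2):9/2):14/3)
total length: 493/12

(((C:1,Q:1):33/4,D:37/4):23/12,(M:13/2,(R:2,T:2):9/2):14/3)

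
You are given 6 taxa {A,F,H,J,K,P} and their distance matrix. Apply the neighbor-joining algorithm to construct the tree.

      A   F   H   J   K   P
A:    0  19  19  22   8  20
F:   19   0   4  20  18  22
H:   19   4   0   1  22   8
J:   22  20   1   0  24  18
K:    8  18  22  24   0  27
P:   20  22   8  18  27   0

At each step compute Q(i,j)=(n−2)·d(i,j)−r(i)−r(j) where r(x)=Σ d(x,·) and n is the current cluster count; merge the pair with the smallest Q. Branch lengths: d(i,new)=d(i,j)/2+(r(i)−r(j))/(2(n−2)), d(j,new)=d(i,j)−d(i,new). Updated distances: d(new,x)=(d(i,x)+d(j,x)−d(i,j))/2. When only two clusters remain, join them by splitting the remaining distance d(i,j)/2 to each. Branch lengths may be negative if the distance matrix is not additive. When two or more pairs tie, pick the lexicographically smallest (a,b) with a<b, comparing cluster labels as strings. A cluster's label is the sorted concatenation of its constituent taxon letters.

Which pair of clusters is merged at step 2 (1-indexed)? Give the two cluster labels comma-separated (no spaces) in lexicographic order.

iteration 1: select A,K (d=8, Q=-155); attach at lengths (21/8, 43/8); label the merged cluster AK
  updated: d(AK,F)=29/2, d(AK,H)=33/2, d(AK,J)=19, d(AK,P)=39/2
iteration 2: select AK,F (d=29/2, Q=-173/2); attach at lengths (35/4, 23/4); label the merged cluster AFK
  updated: d(AFK,H)=3, d(AFK,J)=49/4, d(AFK,P)=27/2
iteration 3: select AFK,P (d=27/2, Q=-165/4); attach at lengths (65/16, 151/16); label the merged cluster AFKP
  updated: d(AFKP,H)=-5/4, d(AFKP,J)=67/8
iteration 4: select AFKP,H (d=-5/4, Q=-65/8); attach at lengths (49/16, -69/16); label the merged cluster AFHKP
  updated: d(AFHKP,J)=85/16
iteration 5: select AFHKP,J (d=85/16); attach at lengths (85/32, 85/32); label the merged cluster AFHJKP
final tree: (((((A:21/8,K:43/8):35/4,F:23/4):65/16,P:151/16):49/16,H:-69/16):85/32,J:85/32)
total length: 641/16

AK,F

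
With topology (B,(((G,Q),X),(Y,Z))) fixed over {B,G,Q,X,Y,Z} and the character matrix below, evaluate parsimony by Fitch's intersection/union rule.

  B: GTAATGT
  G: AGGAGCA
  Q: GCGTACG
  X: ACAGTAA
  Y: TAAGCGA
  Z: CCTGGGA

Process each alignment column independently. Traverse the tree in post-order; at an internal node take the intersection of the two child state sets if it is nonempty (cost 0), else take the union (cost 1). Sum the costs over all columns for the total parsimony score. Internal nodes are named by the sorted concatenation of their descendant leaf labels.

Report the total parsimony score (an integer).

site 0, node GQ: G={A} ∪ Q={G} → {A,G} (+1)
site 0, node GQX: GQ={A,G} ∩ X={A} → {A} (+0)
site 0, node YZ: Y={T} ∪ Z={C} → {C,T} (+1)
site 0, node GQXYZ: GQX={A} ∪ YZ={C,T} → {A,C,T} (+1)
site 0, node BGQXYZ: B={G} ∪ GQXYZ={A,C,T} → {A,C,G,T} (+1)
site 1, node GQ: G={G} ∪ Q={C} → {C,G} (+1)
site 1, node GQX: GQ={C,G} ∩ X={C} → {C} (+0)
site 1, node YZ: Y={A} ∪ Z={C} → {A,C} (+1)
site 1, node GQXYZ: GQX={C} ∩ YZ={A,C} → {C} (+0)
site 1, node BGQXYZ: B={T} ∪ GQXYZ={C} → {C,T} (+1)
site 2, node GQ: G={G} ∩ Q={G} → {G} (+0)
site 2, node GQX: GQ={G} ∪ X={A} → {A,G} (+1)
site 2, node YZ: Y={A} ∪ Z={T} → {A,T} (+1)
site 2, node GQXYZ: GQX={A,G} ∩ YZ={A,T} → {A} (+0)
site 2, node BGQXYZ: B={A} ∩ GQXYZ={A} → {A} (+0)
site 3, node GQ: G={A} ∪ Q={T} → {A,T} (+1)
site 3, node GQX: GQ={A,T} ∪ X={G} → {A,G,T} (+1)
site 3, node YZ: Y={G} ∩ Z={G} → {G} (+0)
site 3, node GQXYZ: GQX={A,G,T} ∩ YZ={G} → {G} (+0)
site 3, node BGQXYZ: B={A} ∪ GQXYZ={G} → {A,G} (+1)
site 4, node GQ: G={G} ∪ Q={A} → {A,G} (+1)
site 4, node GQX: GQ={A,G} ∪ X={T} → {A,G,T} (+1)
site 4, node YZ: Y={C} ∪ Z={G} → {C,G} (+1)
site 4, node GQXYZ: GQX={A,G,T} ∩ YZ={C,G} → {G} (+0)
site 4, node BGQXYZ: B={T} ∪ GQXYZ={G} → {G,T} (+1)
site 5, node GQ: G={C} ∩ Q={C} → {C} (+0)
site 5, node GQX: GQ={C} ∪ X={A} → {A,C} (+1)
site 5, node YZ: Y={G} ∩ Z={G} → {G} (+0)
site 5, node GQXYZ: GQX={A,C} ∪ YZ={G} → {A,C,G} (+1)
site 5, node BGQXYZ: B={G} ∩ GQXYZ={A,C,G} → {G} (+0)
site 6, node GQ: G={A} ∪ Q={G} → {A,G} (+1)
site 6, node GQX: GQ={A,G} ∩ X={A} → {A} (+0)
site 6, node YZ: Y={A} ∩ Z={A} → {A} (+0)
site 6, node GQXYZ: GQX={A} ∩ YZ={A} → {A} (+0)
site 6, node BGQXYZ: B={T} ∪ GQXYZ={A} → {A,T} (+1)
per-site changes: [4, 3, 2, 3, 4, 2, 2]; total = 20

20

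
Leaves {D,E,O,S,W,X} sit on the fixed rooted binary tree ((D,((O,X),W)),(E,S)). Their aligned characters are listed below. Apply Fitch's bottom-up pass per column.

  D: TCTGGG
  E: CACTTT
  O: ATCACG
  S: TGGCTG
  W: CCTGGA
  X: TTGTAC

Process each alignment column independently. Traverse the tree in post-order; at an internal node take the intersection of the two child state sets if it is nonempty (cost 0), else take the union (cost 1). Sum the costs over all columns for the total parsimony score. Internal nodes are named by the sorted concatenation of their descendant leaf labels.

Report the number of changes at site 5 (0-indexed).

[col 0] OX: children O:{A}, X:{T} ∪→ {A,T}; cost 1
[col 0] OWX: children OX:{A,T}, W:{C} ∪→ {A,C,T}; cost 1
[col 0] DOWX: children D:{T}, OWX:{A,C,T} ∩→ {T}; cost 0
[col 0] ES: children E:{C}, S:{T} ∪→ {C,T}; cost 1
[col 0] DEOSWX: children DOWX:{T}, ES:{C,T} ∩→ {T}; cost 0
[col 1] OX: children O:{T}, X:{T} ∩→ {T}; cost 0
[col 1] OWX: children OX:{T}, W:{C} ∪→ {C,T}; cost 1
[col 1] DOWX: children D:{C}, OWX:{C,T} ∩→ {C}; cost 0
[col 1] ES: children E:{A}, S:{G} ∪→ {A,G}; cost 1
[col 1] DEOSWX: children DOWX:{C}, ES:{A,G} ∪→ {A,C,G}; cost 1
[col 2] OX: children O:{C}, X:{G} ∪→ {C,G}; cost 1
[col 2] OWX: children OX:{C,G}, W:{T} ∪→ {C,G,T}; cost 1
[col 2] DOWX: children D:{T}, OWX:{C,G,T} ∩→ {T}; cost 0
[col 2] ES: children E:{C}, S:{G} ∪→ {C,G}; cost 1
[col 2] DEOSWX: children DOWX:{T}, ES:{C,G} ∪→ {C,G,T}; cost 1
[col 3] OX: children O:{A}, X:{T} ∪→ {A,T}; cost 1
[col 3] OWX: children OX:{A,T}, W:{G} ∪→ {A,G,T}; cost 1
[col 3] DOWX: children D:{G}, OWX:{A,G,T} ∩→ {G}; cost 0
[col 3] ES: children E:{T}, S:{C} ∪→ {C,T}; cost 1
[col 3] DEOSWX: children DOWX:{G}, ES:{C,T} ∪→ {C,G,T}; cost 1
[col 4] OX: children O:{C}, X:{A} ∪→ {A,C}; cost 1
[col 4] OWX: children OX:{A,C}, W:{G} ∪→ {A,C,G}; cost 1
[col 4] DOWX: children D:{G}, OWX:{A,C,G} ∩→ {G}; cost 0
[col 4] ES: children E:{T}, S:{T} ∩→ {T}; cost 0
[col 4] DEOSWX: children DOWX:{G}, ES:{T} ∪→ {G,T}; cost 1
[col 5] OX: children O:{G}, X:{C} ∪→ {C,G}; cost 1
[col 5] OWX: children OX:{C,G}, W:{A} ∪→ {A,C,G}; cost 1
[col 5] DOWX: children D:{G}, OWX:{A,C,G} ∩→ {G}; cost 0
[col 5] ES: children E:{T}, S:{G} ∪→ {G,T}; cost 1
[col 5] DEOSWX: children DOWX:{G}, ES:{G,T} ∩→ {G}; cost 0
per-site changes: [3, 3, 4, 4, 3, 3]; total = 20

3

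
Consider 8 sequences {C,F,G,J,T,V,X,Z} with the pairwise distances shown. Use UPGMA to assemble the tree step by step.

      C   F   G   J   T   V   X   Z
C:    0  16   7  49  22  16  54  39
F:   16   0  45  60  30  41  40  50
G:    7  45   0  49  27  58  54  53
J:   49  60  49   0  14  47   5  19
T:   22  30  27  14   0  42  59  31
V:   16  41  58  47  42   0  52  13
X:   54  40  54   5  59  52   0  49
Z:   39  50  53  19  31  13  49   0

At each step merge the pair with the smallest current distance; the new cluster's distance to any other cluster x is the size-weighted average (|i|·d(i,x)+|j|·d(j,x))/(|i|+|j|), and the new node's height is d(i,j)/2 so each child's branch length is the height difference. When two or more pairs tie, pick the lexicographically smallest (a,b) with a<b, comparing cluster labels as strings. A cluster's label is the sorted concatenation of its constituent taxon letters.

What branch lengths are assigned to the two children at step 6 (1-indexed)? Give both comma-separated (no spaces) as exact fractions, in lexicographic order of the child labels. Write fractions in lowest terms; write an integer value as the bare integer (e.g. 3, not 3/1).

step 1: merge (J,X) at d=5; branch lengths J→5/2, X→5/2; new cluster JX
  updated: d(C,JX)=103/2, d(F,JX)=50, d(G,JX)=103/2, d(JX,T)=73/2, d(JX,V)=99/2, d(JX,Z)=34
step 2: merge (C,G) at d=7; branch lengths C→7/2, G→7/2; new cluster CG
  updated: d(CG,F)=61/2, d(CG,JX)=103/2, d(CG,T)=49/2, d(CG,V)=37, d(CG,Z)=46
step 3: merge (V,Z) at d=13; branch lengths V→13/2, Z→13/2; new cluster VZ
  updated: d(CG,VZ)=83/2, d(F,VZ)=91/2, d(JX,VZ)=167/4, d(T,VZ)=73/2
step 4: merge (CG,T) at d=49/2; branch lengths CG→35/4, T→49/4; new cluster CGT
  updated: d(CGT,F)=91/3, d(CGT,JX)=93/2, d(CGT,VZ)=239/6
step 5: merge (CGT,F) at d=91/3; branch lengths CGT→35/12, F→91/6; new cluster CFGT
  updated: d(CFGT,JX)=379/8, d(CFGT,VZ)=165/4
step 6: merge (CFGT,VZ) at d=165/4; branch lengths CFGT→131/24, VZ→113/8; new cluster CFGTVZ
  updated: d(CFGTVZ,JX)=91/2
step 7: merge (CFGTVZ,JX) at d=91/2; branch lengths CFGTVZ→17/8, JX→81/4; new cluster CFGJTVXZ
final tree: (((((C:7/2,G:7/2):35/4,T:49/4):35/12,F:91/6):131/24,(V:13/2,Z:13/2):113/8):17/8,(J:5/2,X:5/2):81/4)
total length: 2545/24

131/24,113/8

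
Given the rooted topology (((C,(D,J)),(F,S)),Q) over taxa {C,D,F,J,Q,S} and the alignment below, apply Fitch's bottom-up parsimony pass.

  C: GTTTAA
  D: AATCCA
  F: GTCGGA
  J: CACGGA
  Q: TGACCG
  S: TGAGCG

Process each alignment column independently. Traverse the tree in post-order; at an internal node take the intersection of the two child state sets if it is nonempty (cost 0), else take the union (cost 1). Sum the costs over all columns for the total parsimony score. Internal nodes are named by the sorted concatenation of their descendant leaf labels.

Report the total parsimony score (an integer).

DJ@0: {A} ∪ {C} = {A,C} (union, +1)
CDJ@0: {G} ∪ {A,C} = {A,C,G} (union, +1)
FS@0: {G} ∪ {T} = {G,T} (union, +1)
CDFJS@0: {A,C,G} ∩ {G,T} = {G} (intersection, +0)
CDFJQS@0: {G} ∪ {T} = {G,T} (union, +1)
DJ@1: {A} ∩ {A} = {A} (intersection, +0)
CDJ@1: {T} ∪ {A} = {A,T} (union, +1)
FS@1: {T} ∪ {G} = {G,T} (union, +1)
CDFJS@1: {A,T} ∩ {G,T} = {T} (intersection, +0)
CDFJQS@1: {T} ∪ {G} = {G,T} (union, +1)
DJ@2: {T} ∪ {C} = {C,T} (union, +1)
CDJ@2: {T} ∩ {C,T} = {T} (intersection, +0)
FS@2: {C} ∪ {A} = {A,C} (union, +1)
CDFJS@2: {T} ∪ {A,C} = {A,C,T} (union, +1)
CDFJQS@2: {A,C,T} ∩ {A} = {A} (intersection, +0)
DJ@3: {C} ∪ {G} = {C,G} (union, +1)
CDJ@3: {T} ∪ {C,G} = {C,G,T} (union, +1)
FS@3: {G} ∩ {G} = {G} (intersection, +0)
CDFJS@3: {C,G,T} ∩ {G} = {G} (intersection, +0)
CDFJQS@3: {G} ∪ {C} = {C,G} (union, +1)
DJ@4: {C} ∪ {G} = {C,G} (union, +1)
CDJ@4: {A} ∪ {C,G} = {A,C,G} (union, +1)
FS@4: {G} ∪ {C} = {C,G} (union, +1)
CDFJS@4: {A,C,G} ∩ {C,G} = {C,G} (intersection, +0)
CDFJQS@4: {C,G} ∩ {C} = {C} (intersection, +0)
DJ@5: {A} ∩ {A} = {A} (intersection, +0)
CDJ@5: {A} ∩ {A} = {A} (intersection, +0)
FS@5: {A} ∪ {G} = {A,G} (union, +1)
CDFJS@5: {A} ∩ {A,G} = {A} (intersection, +0)
CDFJQS@5: {A} ∪ {G} = {A,G} (union, +1)
per-site changes: [4, 3, 3, 3, 3, 2]; total = 18

18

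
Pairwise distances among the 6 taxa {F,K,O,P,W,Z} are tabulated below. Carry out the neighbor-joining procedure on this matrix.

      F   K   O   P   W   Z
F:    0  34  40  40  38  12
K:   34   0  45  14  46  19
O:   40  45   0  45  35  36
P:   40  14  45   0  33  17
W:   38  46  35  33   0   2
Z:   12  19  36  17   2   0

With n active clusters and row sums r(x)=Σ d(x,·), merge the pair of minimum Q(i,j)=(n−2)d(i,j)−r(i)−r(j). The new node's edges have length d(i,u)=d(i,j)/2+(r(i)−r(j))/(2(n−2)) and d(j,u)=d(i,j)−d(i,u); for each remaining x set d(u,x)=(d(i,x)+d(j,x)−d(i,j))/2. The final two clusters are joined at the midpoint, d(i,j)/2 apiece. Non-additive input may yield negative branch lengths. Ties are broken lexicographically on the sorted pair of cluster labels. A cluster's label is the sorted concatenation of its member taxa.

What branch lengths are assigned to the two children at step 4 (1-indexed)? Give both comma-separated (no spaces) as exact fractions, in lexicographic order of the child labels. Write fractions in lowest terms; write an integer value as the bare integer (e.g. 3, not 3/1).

5/4,51/4

step 1: merge (K,P) at d=14, Q=-251; branch lengths K→65/8, P→47/8; new cluster KP
  updated: d(F,KP)=30, d(KP,O)=38, d(KP,W)=65/2, d(KP,Z)=11
step 2: merge (W,Z) at d=2, Q=-325/2; branch lengths W→35/4, Z→-27/4; new cluster WZ
  updated: d(F,WZ)=24, d(KP,WZ)=83/4, d(O,WZ)=69/2
step 3: merge (F,O) at d=40, Q=-253/2; branch lengths F→123/8, O→197/8; new cluster FO
  updated: d(FO,KP)=14, d(FO,WZ)=37/4
step 4: merge (FO,KP) at d=14, Q=-44; branch lengths FO→5/4, KP→51/4; new cluster FKOP
  updated: d(FKOP,WZ)=8
step 5: merge (FKOP,WZ) at d=8; branch lengths FKOP→4, WZ→4; new cluster FKOPWZ
final tree: (((F:123/8,O:197/8):5/4,(K:65/8,P:47/8):51/4):4,(W:35/4,Z:-27/4):4)
total length: 78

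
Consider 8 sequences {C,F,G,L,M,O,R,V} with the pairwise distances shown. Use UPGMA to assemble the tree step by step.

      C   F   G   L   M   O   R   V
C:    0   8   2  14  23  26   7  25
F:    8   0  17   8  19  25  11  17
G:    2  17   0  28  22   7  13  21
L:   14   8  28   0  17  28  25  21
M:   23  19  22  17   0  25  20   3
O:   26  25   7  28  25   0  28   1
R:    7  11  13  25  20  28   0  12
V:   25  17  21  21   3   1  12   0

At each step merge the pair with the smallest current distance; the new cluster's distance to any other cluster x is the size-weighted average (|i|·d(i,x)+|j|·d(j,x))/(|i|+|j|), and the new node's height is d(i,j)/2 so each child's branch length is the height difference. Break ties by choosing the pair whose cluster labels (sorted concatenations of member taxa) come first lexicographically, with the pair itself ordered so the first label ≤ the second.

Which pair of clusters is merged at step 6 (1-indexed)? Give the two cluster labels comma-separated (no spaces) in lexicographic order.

1. join O+V (d=1) ⇒ OV; edges |O|=1/2, |V|=1/2
  updated: d(C,OV)=51/2, d(F,OV)=21, d(G,OV)=14, d(L,OV)=49/2, d(M,OV)=14, d(OV,R)=20
2. join C+G (d=2) ⇒ CG; edges |C|=1, |G|=1
  updated: d(CG,F)=25/2, d(CG,L)=21, d(CG,M)=45/2, d(CG,OV)=79/4, d(CG,R)=10
3. join F+L (d=8) ⇒ FL; edges |F|=4, |L|=4
  updated: d(CG,FL)=67/4, d(FL,M)=18, d(FL,OV)=91/4, d(FL,R)=18
4. join CG+R (d=10) ⇒ CGR; edges |CG|=4, |R|=5
  updated: d(CGR,FL)=103/6, d(CGR,M)=65/3, d(CGR,OV)=119/6
5. join M+OV (d=14) ⇒ MOV; edges |M|=7, |OV|=13/2
  updated: d(CGR,MOV)=184/9, d(FL,MOV)=127/6
6. join CGR+FL (d=103/6) ⇒ CFGLR; edges |CGR|=43/12, |FL|=55/12
  updated: d(CFGLR,MOV)=311/15
7. join CFGLR+MOV (d=311/15) ⇒ CFGLMORV; edges |CFGLR|=107/60, |MOV|=101/30
final tree: ((((C:1,G:1):4,R:5):43/12,(F:4,L:4):55/12):107/60,(M:7,(O:1/2,V:1/2):13/2):101/30)
total length: 2809/60

CGR,FL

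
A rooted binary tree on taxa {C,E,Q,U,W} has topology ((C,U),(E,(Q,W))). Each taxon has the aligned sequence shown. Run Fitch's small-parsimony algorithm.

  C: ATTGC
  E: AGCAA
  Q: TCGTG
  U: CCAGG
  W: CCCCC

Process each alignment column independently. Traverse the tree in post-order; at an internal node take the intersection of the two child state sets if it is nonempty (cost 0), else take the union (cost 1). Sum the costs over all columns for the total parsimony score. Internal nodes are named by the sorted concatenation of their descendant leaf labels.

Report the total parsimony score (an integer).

[col 0] CU: children C:{A}, U:{C} ∪→ {A,C}; cost 1
[col 0] QW: children Q:{T}, W:{C} ∪→ {C,T}; cost 1
[col 0] EQW: children E:{A}, QW:{C,T} ∪→ {A,C,T}; cost 1
[col 0] CEQUW: children CU:{A,C}, EQW:{A,C,T} ∩→ {A,C}; cost 0
[col 1] CU: children C:{T}, U:{C} ∪→ {C,T}; cost 1
[col 1] QW: children Q:{C}, W:{C} ∩→ {C}; cost 0
[col 1] EQW: children E:{G}, QW:{C} ∪→ {C,G}; cost 1
[col 1] CEQUW: children CU:{C,T}, EQW:{C,G} ∩→ {C}; cost 0
[col 2] CU: children C:{T}, U:{A} ∪→ {A,T}; cost 1
[col 2] QW: children Q:{G}, W:{C} ∪→ {C,G}; cost 1
[col 2] EQW: children E:{C}, QW:{C,G} ∩→ {C}; cost 0
[col 2] CEQUW: children CU:{A,T}, EQW:{C} ∪→ {A,C,T}; cost 1
[col 3] CU: children C:{G}, U:{G} ∩→ {G}; cost 0
[col 3] QW: children Q:{T}, W:{C} ∪→ {C,T}; cost 1
[col 3] EQW: children E:{A}, QW:{C,T} ∪→ {A,C,T}; cost 1
[col 3] CEQUW: children CU:{G}, EQW:{A,C,T} ∪→ {A,C,G,T}; cost 1
[col 4] CU: children C:{C}, U:{G} ∪→ {C,G}; cost 1
[col 4] QW: children Q:{G}, W:{C} ∪→ {C,G}; cost 1
[col 4] EQW: children E:{A}, QW:{C,G} ∪→ {A,C,G}; cost 1
[col 4] CEQUW: children CU:{C,G}, EQW:{A,C,G} ∩→ {C,G}; cost 0
per-site changes: [3, 2, 3, 3, 3]; total = 14

14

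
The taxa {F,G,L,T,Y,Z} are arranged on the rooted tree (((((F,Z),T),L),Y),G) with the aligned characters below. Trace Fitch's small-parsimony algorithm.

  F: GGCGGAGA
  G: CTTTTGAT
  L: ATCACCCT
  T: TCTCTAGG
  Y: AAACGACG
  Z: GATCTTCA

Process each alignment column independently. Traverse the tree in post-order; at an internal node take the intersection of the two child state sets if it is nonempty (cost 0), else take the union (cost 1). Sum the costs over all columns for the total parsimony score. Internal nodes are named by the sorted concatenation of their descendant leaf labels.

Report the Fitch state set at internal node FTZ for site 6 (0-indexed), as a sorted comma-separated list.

site 0, node FZ: F={G} ∩ Z={G} → {G} (+0)
site 0, node FTZ: FZ={G} ∪ T={T} → {G,T} (+1)
site 0, node FLTZ: FTZ={G,T} ∪ L={A} → {A,G,T} (+1)
site 0, node FLTYZ: FLTZ={A,G,T} ∩ Y={A} → {A} (+0)
site 0, node FGLTYZ: FLTYZ={A} ∪ G={C} → {A,C} (+1)
site 1, node FZ: F={G} ∪ Z={A} → {A,G} (+1)
site 1, node FTZ: FZ={A,G} ∪ T={C} → {A,C,G} (+1)
site 1, node FLTZ: FTZ={A,C,G} ∪ L={T} → {A,C,G,T} (+1)
site 1, node FLTYZ: FLTZ={A,C,G,T} ∩ Y={A} → {A} (+0)
site 1, node FGLTYZ: FLTYZ={A} ∪ G={T} → {A,T} (+1)
site 2, node FZ: F={C} ∪ Z={T} → {C,T} (+1)
site 2, node FTZ: FZ={C,T} ∩ T={T} → {T} (+0)
site 2, node FLTZ: FTZ={T} ∪ L={C} → {C,T} (+1)
site 2, node FLTYZ: FLTZ={C,T} ∪ Y={A} → {A,C,T} (+1)
site 2, node FGLTYZ: FLTYZ={A,C,T} ∩ G={T} → {T} (+0)
site 3, node FZ: F={G} ∪ Z={C} → {C,G} (+1)
site 3, node FTZ: FZ={C,G} ∩ T={C} → {C} (+0)
site 3, node FLTZ: FTZ={C} ∪ L={A} → {A,C} (+1)
site 3, node FLTYZ: FLTZ={A,C} ∩ Y={C} → {C} (+0)
site 3, node FGLTYZ: FLTYZ={C} ∪ G={T} → {C,T} (+1)
site 4, node FZ: F={G} ∪ Z={T} → {G,T} (+1)
site 4, node FTZ: FZ={G,T} ∩ T={T} → {T} (+0)
site 4, node FLTZ: FTZ={T} ∪ L={C} → {C,T} (+1)
site 4, node FLTYZ: FLTZ={C,T} ∪ Y={G} → {C,G,T} (+1)
site 4, node FGLTYZ: FLTYZ={C,G,T} ∩ G={T} → {T} (+0)
site 5, node FZ: F={A} ∪ Z={T} → {A,T} (+1)
site 5, node FTZ: FZ={A,T} ∩ T={A} → {A} (+0)
site 5, node FLTZ: FTZ={A} ∪ L={C} → {A,C} (+1)
site 5, node FLTYZ: FLTZ={A,C} ∩ Y={A} → {A} (+0)
site 5, node FGLTYZ: FLTYZ={A} ∪ G={G} → {A,G} (+1)
site 6, node FZ: F={G} ∪ Z={C} → {C,G} (+1)
site 6, node FTZ: FZ={C,G} ∩ T={G} → {G} (+0)
site 6, node FLTZ: FTZ={G} ∪ L={C} → {C,G} (+1)
site 6, node FLTYZ: FLTZ={C,G} ∩ Y={C} → {C} (+0)
site 6, node FGLTYZ: FLTYZ={C} ∪ G={A} → {A,C} (+1)
site 7, node FZ: F={A} ∩ Z={A} → {A} (+0)
site 7, node FTZ: FZ={A} ∪ T={G} → {A,G} (+1)
site 7, node FLTZ: FTZ={A,G} ∪ L={T} → {A,G,T} (+1)
site 7, node FLTYZ: FLTZ={A,G,T} ∩ Y={G} → {G} (+0)
site 7, node FGLTYZ: FLTYZ={G} ∪ G={T} → {G,T} (+1)
per-site changes: [3, 4, 3, 3, 3, 3, 3, 3]; total = 25

G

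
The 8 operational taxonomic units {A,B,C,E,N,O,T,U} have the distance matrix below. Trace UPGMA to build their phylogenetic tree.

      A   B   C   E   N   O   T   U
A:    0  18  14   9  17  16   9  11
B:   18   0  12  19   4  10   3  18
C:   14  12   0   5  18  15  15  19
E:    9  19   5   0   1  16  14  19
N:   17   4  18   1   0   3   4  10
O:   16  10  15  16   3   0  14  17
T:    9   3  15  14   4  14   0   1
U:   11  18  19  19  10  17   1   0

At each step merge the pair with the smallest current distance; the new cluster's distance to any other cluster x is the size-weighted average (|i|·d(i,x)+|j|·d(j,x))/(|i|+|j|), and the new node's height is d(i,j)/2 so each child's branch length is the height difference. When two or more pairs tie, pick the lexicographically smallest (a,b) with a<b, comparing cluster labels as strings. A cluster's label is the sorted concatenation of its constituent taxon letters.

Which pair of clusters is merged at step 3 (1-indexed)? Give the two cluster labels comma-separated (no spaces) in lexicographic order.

EN,O

iteration 1: select E,N (d=1); attach at lengths (1/2, 1/2); label the merged cluster EN
  updated: d(A,EN)=13, d(B,EN)=23/2, d(C,EN)=23/2, d(EN,O)=19/2, d(EN,T)=9, d(EN,U)=29/2
iteration 2: select T,U (d=1); attach at lengths (1/2, 1/2); label the merged cluster TU
  updated: d(A,TU)=10, d(B,TU)=21/2, d(C,TU)=17, d(EN,TU)=47/4, d(O,TU)=31/2
iteration 3: select EN,O (d=19/2); attach at lengths (17/4, 19/4); label the merged cluster ENO
  updated: d(A,ENO)=14, d(B,ENO)=11, d(C,ENO)=38/3, d(ENO,TU)=13
iteration 4: select A,TU (d=10); attach at lengths (5, 9/2); label the merged cluster ATU
  updated: d(ATU,B)=13, d(ATU,C)=16, d(ATU,ENO)=40/3
iteration 5: select B,ENO (d=11); attach at lengths (11/2, 3/4); label the merged cluster BENO
  updated: d(ATU,BENO)=53/4, d(BENO,C)=25/2
iteration 6: select BENO,C (d=25/2); attach at lengths (3/4, 25/4); label the merged cluster BCENO
  updated: d(ATU,BCENO)=69/5
iteration 7: select ATU,BCENO (d=69/5); attach at lengths (19/10, 13/20); label the merged cluster ABCENOTU
final tree: ((A:5,(T:1/2,U:1/2):9/2):19/10,((B:11/2,((E:1/2,N:1/2):17/4,O:19/4):3/4):3/4,C:25/4):13/20)
total length: 363/10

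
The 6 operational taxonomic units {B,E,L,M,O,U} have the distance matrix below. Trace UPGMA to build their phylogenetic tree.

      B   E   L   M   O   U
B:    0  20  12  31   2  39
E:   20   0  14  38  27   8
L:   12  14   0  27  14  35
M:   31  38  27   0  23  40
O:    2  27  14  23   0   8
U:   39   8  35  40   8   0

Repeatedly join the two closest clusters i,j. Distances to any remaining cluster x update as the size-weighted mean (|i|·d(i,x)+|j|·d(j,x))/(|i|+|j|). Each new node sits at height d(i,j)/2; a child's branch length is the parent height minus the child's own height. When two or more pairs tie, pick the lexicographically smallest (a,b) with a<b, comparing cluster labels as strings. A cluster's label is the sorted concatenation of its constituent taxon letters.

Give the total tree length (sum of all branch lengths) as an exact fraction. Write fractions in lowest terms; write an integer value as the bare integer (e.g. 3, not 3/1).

3313/60

1. join B+O (d=2) ⇒ BO; edges |B|=1, |O|=1
  updated: d(BO,E)=47/2, d(BO,L)=13, d(BO,M)=27, d(BO,U)=47/2
2. join E+U (d=8) ⇒ EU; edges |E|=4, |U|=4
  updated: d(BO,EU)=47/2, d(EU,L)=49/2, d(EU,M)=39
3. join BO+L (d=13) ⇒ BLO; edges |BO|=11/2, |L|=13/2
  updated: d(BLO,EU)=143/6, d(BLO,M)=27
4. join BLO+EU (d=143/6) ⇒ BELOU; edges |BLO|=65/12, |EU|=95/12
  updated: d(BELOU,M)=159/5
5. join BELOU+M (d=159/5) ⇒ BELMOU; edges |BELOU|=239/60, |M|=159/10
final tree: ((((B:1,O:1):11/2,L:13/2):65/12,(E:4,U:4):95/12):239/60,M:159/10)
total length: 3313/60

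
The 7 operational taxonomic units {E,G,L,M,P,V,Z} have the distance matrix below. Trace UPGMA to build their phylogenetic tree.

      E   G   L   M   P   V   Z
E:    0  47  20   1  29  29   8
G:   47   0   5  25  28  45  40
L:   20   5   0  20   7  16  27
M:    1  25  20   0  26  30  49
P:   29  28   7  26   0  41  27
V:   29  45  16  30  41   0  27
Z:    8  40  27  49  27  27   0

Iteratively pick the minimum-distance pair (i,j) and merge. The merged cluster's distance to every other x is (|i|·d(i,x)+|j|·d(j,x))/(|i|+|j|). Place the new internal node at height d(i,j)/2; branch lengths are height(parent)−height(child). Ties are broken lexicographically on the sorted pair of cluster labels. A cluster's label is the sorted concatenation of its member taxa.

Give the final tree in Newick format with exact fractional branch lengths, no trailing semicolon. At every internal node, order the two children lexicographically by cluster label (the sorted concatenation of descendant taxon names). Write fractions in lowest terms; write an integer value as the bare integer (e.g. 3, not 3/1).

iteration 1: select E,M (d=1); attach at lengths (1/2, 1/2); label the merged cluster EM
  updated: d(EM,G)=36, d(EM,L)=20, d(EM,P)=55/2, d(EM,V)=59/2, d(EM,Z)=57/2
iteration 2: select G,L (d=5); attach at lengths (5/2, 5/2); label the merged cluster GL
  updated: d(EM,GL)=28, d(GL,P)=35/2, d(GL,V)=61/2, d(GL,Z)=67/2
iteration 3: select GL,P (d=35/2); attach at lengths (25/4, 35/4); label the merged cluster GLP
  updated: d(EM,GLP)=167/6, d(GLP,V)=34, d(GLP,Z)=94/3
iteration 4: select V,Z (d=27); attach at lengths (27/2, 27/2); label the merged cluster VZ
  updated: d(EM,VZ)=29, d(GLP,VZ)=98/3
iteration 5: select EM,GLP (d=167/6); attach at lengths (161/12, 31/6); label the merged cluster EGLMP
  updated: d(EGLMP,VZ)=156/5
iteration 6: select EGLMP,VZ (d=156/5); attach at lengths (101/60, 21/10); label the merged cluster EGLMPVZ
final tree: (((E:1/2,M:1/2):161/12,((G:5/2,L:5/2):25/4,P:35/4):31/6):101/60,(V:27/2,Z:27/2):21/10)
total length: 2111/30

(((E:1/2,M:1/2):161/12,((G:5/2,L:5/2):25/4,P:35/4):31/6):101/60,(V:27/2,Z:27/2):21/10)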